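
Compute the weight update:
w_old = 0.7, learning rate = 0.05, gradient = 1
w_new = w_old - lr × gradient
w_new = 0.65

w_new = w - η·∂L/∂w = 0.7 - 0.05×(1) = 0.7 - (0.05) = 0.65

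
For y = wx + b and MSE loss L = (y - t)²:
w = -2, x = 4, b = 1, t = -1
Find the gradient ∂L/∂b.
∂L/∂b = -12

y = wx + b = (-2)(4) + 1 = -7
∂L/∂y = 2(y - t) = 2(-7 - -1) = -12
∂y/∂b = 1
∂L/∂b = ∂L/∂y · ∂y/∂b = -12 × 1 = -12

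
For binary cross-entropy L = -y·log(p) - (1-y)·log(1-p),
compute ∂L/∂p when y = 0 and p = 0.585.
∂L/∂p = 2.41

∂L/∂p = -y/p + (1-y)/(1-p) = 0 + 1/0.415 = 2.41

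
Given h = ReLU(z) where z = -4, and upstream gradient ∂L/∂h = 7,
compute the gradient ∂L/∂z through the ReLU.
∂L/∂z = 0

h = ReLU(-4) = 0
Since z < 0: ∂h/∂z = 0
∂L/∂z = ∂L/∂h · ∂h/∂z = 7 × 0 = 0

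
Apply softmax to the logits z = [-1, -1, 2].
p = [0.0453, 0.0453, 0.9094]

exp(z) = [0.3679, 0.3679, 7.389]
Sum = 8.125
p = [0.0453, 0.0453, 0.9094]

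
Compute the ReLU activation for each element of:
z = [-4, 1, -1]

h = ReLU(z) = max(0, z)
h = [0, 1, 0]

ReLU applied element-wise: max(0,-4)=0, max(0,1)=1, max(0,-1)=0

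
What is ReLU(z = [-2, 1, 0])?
h = [0, 1, 0]

ReLU applied element-wise: max(0,-2)=0, max(0,1)=1, max(0,0)=0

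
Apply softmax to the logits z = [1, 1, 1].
p = [0.3333, 0.3333, 0.3333]

exp(z) = [2.718, 2.718, 2.718]
Sum = 8.155
p = [0.3333, 0.3333, 0.3333]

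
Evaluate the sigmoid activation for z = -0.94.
0.2809

sigmoid(-0.94) = 1/(1 + e^(0.94)) = 1/(1 + 2.56) = 0.2809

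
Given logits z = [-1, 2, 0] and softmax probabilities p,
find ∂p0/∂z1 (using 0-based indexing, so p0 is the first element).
∂p0/∂z1 = -0.03545

p = softmax(z) = [0.04201, 0.8438, 0.1142]
p0 = 0.04201, p1 = 0.8438

∂p0/∂z1 = -p0 × p1 = -0.04201 × 0.8438 = -0.03545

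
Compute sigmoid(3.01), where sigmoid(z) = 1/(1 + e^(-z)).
0.953

sigmoid(3.01) = 1/(1 + e^(-3.01)) = 1/(1 + 0.04929) = 0.953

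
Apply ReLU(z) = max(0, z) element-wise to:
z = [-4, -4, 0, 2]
h = [0, 0, 0, 2]

ReLU applied element-wise: max(0,-4)=0, max(0,-4)=0, max(0,0)=0, max(0,2)=2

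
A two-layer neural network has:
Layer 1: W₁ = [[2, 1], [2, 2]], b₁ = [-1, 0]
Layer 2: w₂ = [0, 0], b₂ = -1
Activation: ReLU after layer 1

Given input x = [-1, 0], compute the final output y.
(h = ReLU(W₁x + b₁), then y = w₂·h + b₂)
y = -1

Layer 1 pre-activation: z₁ = [-3, -2]
After ReLU: h = [0, 0]
Layer 2 output: y = 0×0 + 0×0 + -1 = -1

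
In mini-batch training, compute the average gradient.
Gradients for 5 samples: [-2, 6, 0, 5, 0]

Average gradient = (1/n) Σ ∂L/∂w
Average gradient = 1.8

Average = (1/5)(-2 + 6 + 0 + 5 + 0) = 9/5 = 1.8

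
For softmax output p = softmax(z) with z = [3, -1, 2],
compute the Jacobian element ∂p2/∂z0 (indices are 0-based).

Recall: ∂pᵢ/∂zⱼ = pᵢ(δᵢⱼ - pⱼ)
∂p2/∂z0 = -0.1915

p = softmax(z) = [0.7214, 0.01321, 0.2654]
p2 = 0.2654, p0 = 0.7214

∂p2/∂z0 = -p2 × p0 = -0.2654 × 0.7214 = -0.1915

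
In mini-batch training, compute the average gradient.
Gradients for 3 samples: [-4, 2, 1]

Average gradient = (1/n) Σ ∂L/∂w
Average gradient = -0.3333

Average = (1/3)(-4 + 2 + 1) = -1/3 = -0.3333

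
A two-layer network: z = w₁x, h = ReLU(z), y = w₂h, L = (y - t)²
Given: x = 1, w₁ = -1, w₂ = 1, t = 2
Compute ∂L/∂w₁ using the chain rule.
∂L/∂w₁ = 0

Forward pass:
z = w₁x = -1×1 = -1
h = ReLU(-1) = 0
y = w₂h = 1×0 = 0

Backward pass:
∂L/∂y = 2(y - t) = 2(0 - 2) = -4
∂y/∂h = w₂ = 1
∂h/∂z = 0 (ReLU derivative)
∂z/∂w₁ = x = 1

∂L/∂w₁ = -4 × 1 × 0 × 1 = 0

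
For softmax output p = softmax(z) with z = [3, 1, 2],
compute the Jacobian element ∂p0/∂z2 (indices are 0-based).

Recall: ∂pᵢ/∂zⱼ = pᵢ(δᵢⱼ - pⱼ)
∂p0/∂z2 = -0.1628

p = softmax(z) = [0.6652, 0.09003, 0.2447]
p0 = 0.6652, p2 = 0.2447

∂p0/∂z2 = -p0 × p2 = -0.6652 × 0.2447 = -0.1628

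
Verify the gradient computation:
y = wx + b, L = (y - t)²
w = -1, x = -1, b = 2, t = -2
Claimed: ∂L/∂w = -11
Incorrect

y = (-1)(-1) + 2 = 3
∂L/∂y = 2(y - t) = 2(3 - -2) = 10
∂y/∂w = x = -1
∂L/∂w = 10 × -1 = -10

Claimed value: -11
Incorrect: The correct gradient is -10.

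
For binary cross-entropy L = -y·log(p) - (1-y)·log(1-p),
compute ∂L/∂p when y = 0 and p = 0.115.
∂L/∂p = 1.13

∂L/∂p = -y/p + (1-y)/(1-p) = 0 + 1/0.885 = 1.13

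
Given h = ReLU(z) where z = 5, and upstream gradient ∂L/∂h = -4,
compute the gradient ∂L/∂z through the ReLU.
∂L/∂z = -4

h = ReLU(5) = 5
Since z > 0: ∂h/∂z = 1
∂L/∂z = ∂L/∂h · ∂h/∂z = -4 × 1 = -4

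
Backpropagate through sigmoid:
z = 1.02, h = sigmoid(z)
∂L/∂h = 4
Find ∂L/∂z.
∂L/∂z = 0.7792

σ(1.02) = 0.735
σ'(1.02) = σ(1.02)(1 - σ(1.02)) = 0.735 × 0.265 = 0.1948
∂L/∂z = ∂L/∂h · σ'(z) = 4 × 0.1948 = 0.7792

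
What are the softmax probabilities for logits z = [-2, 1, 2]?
p = [0.0132, 0.2654, 0.7214]

exp(z) = [0.1353, 2.718, 7.389]
Sum = 10.24
p = [0.0132, 0.2654, 0.7214]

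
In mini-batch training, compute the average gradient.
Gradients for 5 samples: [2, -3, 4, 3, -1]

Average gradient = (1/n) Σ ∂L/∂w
Average gradient = 1

Average = (1/5)(2 + -3 + 4 + 3 + -1) = 5/5 = 1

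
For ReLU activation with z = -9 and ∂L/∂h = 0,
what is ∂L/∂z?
∂L/∂z = 0

h = ReLU(-9) = 0
Since z < 0: ∂h/∂z = 0
∂L/∂z = ∂L/∂h · ∂h/∂z = 0 × 0 = 0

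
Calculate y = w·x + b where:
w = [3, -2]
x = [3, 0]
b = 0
y = 9

y = (3)(3) + (-2)(0) + 0 = 9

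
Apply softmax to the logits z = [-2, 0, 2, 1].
p = [0.012, 0.0889, 0.6572, 0.2418]

exp(z) = [0.1353, 1, 7.389, 2.718]
Sum = 11.24
p = [0.012, 0.0889, 0.6572, 0.2418]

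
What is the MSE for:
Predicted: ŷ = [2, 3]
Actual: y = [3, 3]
MSE = 0.5

MSE = (1/2)((2-3)² + (3-3)²) = (1/2)(1 + 0) = 0.5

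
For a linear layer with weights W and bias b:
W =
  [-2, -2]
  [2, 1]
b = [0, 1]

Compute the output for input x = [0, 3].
y = [-6, 4]

Wx = [-2×0 + -2×3, 2×0 + 1×3]
   = [-6, 3]
y = Wx + b = [-6 + 0, 3 + 1] = [-6, 4]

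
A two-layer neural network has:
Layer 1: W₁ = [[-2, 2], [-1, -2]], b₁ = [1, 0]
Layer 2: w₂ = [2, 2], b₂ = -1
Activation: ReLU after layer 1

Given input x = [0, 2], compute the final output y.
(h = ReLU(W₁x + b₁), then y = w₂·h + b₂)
y = 9

Layer 1 pre-activation: z₁ = [5, -4]
After ReLU: h = [5, 0]
Layer 2 output: y = 2×5 + 2×0 + -1 = 9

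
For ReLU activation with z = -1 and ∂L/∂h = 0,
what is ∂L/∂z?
∂L/∂z = 0

h = ReLU(-1) = 0
Since z < 0: ∂h/∂z = 0
∂L/∂z = ∂L/∂h · ∂h/∂z = 0 × 0 = 0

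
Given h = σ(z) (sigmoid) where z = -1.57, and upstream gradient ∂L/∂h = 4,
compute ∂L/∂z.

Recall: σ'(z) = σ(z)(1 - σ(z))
∂L/∂z = 0.5702

σ(-1.57) = 0.1722
σ'(-1.57) = σ(-1.57)(1 - σ(-1.57)) = 0.1722 × 0.8278 = 0.1426
∂L/∂z = ∂L/∂h · σ'(z) = 4 × 0.1426 = 0.5702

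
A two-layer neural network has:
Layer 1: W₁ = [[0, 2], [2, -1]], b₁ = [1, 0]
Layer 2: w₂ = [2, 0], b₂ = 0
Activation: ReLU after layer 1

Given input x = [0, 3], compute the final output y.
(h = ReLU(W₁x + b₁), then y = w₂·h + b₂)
y = 14

Layer 1 pre-activation: z₁ = [7, -3]
After ReLU: h = [7, 0]
Layer 2 output: y = 2×7 + 0×0 + 0 = 14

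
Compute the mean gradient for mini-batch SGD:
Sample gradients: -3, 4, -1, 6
Average gradient = 1.5

Average = (1/4)(-3 + 4 + -1 + 6) = 6/4 = 1.5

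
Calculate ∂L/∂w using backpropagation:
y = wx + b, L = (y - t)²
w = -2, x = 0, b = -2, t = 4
∂L/∂w = 0

y = wx + b = (-2)(0) + -2 = -2
∂L/∂y = 2(y - t) = 2(-2 - 4) = -12
∂y/∂w = x = 0
∂L/∂w = ∂L/∂y · ∂y/∂w = -12 × 0 = 0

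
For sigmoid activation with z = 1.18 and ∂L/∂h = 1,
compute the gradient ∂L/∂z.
∂L/∂z = 0.1798

σ(1.18) = 0.7649
σ'(1.18) = σ(1.18)(1 - σ(1.18)) = 0.7649 × 0.2351 = 0.1798
∂L/∂z = ∂L/∂h · σ'(z) = 1 × 0.1798 = 0.1798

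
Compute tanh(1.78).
0.9447

tanh(1.78) = (e^(1.78) - e^(-1.78))/(e^(1.78) + e^(-1.78)) = 0.9447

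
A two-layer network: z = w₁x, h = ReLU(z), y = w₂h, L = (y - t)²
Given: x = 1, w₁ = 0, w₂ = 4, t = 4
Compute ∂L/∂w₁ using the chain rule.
∂L/∂w₁ = 0

Forward pass:
z = w₁x = 0×1 = 0
h = ReLU(0) = 0
y = w₂h = 4×0 = 0

Backward pass:
∂L/∂y = 2(y - t) = 2(0 - 4) = -8
∂y/∂h = w₂ = 4
∂h/∂z = 0 (ReLU derivative)
∂z/∂w₁ = x = 1

∂L/∂w₁ = -8 × 4 × 0 × 1 = 0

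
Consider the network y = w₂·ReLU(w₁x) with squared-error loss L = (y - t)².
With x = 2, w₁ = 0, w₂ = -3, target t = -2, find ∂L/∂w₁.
∂L/∂w₁ = 0

Forward pass:
z = w₁x = 0×2 = 0
h = ReLU(0) = 0
y = w₂h = -3×0 = 0

Backward pass:
∂L/∂y = 2(y - t) = 2(0 - -2) = 4
∂y/∂h = w₂ = -3
∂h/∂z = 0 (ReLU derivative)
∂z/∂w₁ = x = 2

∂L/∂w₁ = 4 × -3 × 0 × 2 = 0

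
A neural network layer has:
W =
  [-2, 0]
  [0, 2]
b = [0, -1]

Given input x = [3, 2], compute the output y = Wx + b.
y = [-6, 3]

Wx = [-2×3 + 0×2, 0×3 + 2×2]
   = [-6, 4]
y = Wx + b = [-6 + 0, 4 + -1] = [-6, 3]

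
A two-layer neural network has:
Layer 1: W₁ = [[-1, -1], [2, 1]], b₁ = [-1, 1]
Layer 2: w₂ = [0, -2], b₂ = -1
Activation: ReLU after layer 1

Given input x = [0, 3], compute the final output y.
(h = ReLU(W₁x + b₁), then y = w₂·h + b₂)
y = -9

Layer 1 pre-activation: z₁ = [-4, 4]
After ReLU: h = [0, 4]
Layer 2 output: y = 0×0 + -2×4 + -1 = -9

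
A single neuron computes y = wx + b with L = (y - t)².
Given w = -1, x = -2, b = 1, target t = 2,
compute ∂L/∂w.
∂L/∂w = -4

y = wx + b = (-1)(-2) + 1 = 3
∂L/∂y = 2(y - t) = 2(3 - 2) = 2
∂y/∂w = x = -2
∂L/∂w = ∂L/∂y · ∂y/∂w = 2 × -2 = -4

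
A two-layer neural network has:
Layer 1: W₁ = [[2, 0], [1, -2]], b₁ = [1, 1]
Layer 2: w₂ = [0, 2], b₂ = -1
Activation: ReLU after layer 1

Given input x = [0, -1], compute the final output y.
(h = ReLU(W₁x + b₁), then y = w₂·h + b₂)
y = 5

Layer 1 pre-activation: z₁ = [1, 3]
After ReLU: h = [1, 3]
Layer 2 output: y = 0×1 + 2×3 + -1 = 5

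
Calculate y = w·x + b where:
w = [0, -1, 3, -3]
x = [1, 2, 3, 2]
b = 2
y = 3

y = (0)(1) + (-1)(2) + (3)(3) + (-3)(2) + 2 = 3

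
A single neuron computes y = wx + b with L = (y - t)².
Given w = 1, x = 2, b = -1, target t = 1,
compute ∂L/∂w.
∂L/∂w = 0

y = wx + b = (1)(2) + -1 = 1
∂L/∂y = 2(y - t) = 2(1 - 1) = 0
∂y/∂w = x = 2
∂L/∂w = ∂L/∂y · ∂y/∂w = 0 × 2 = 0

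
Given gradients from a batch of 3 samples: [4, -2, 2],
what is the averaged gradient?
Average gradient = 1.333

Average = (1/3)(4 + -2 + 2) = 4/3 = 1.333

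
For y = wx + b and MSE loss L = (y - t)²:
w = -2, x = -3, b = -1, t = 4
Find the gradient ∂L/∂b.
∂L/∂b = 2

y = wx + b = (-2)(-3) + -1 = 5
∂L/∂y = 2(y - t) = 2(5 - 4) = 2
∂y/∂b = 1
∂L/∂b = ∂L/∂y · ∂y/∂b = 2 × 1 = 2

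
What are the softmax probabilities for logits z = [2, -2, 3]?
p = [0.2676, 0.0049, 0.7275]

exp(z) = [7.389, 0.1353, 20.09]
Sum = 27.61
p = [0.2676, 0.0049, 0.7275]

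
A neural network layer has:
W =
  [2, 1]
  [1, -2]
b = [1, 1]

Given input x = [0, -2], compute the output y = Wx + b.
y = [-1, 5]

Wx = [2×0 + 1×-2, 1×0 + -2×-2]
   = [-2, 4]
y = Wx + b = [-2 + 1, 4 + 1] = [-1, 5]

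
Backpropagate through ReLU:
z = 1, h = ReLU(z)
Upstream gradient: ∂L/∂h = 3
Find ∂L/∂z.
∂L/∂z = 3

h = ReLU(1) = 1
Since z > 0: ∂h/∂z = 1
∂L/∂z = ∂L/∂h · ∂h/∂z = 3 × 1 = 3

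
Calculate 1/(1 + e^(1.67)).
0.1584

sigmoid(-1.67) = 1/(1 + e^(1.67)) = 1/(1 + 5.312) = 0.1584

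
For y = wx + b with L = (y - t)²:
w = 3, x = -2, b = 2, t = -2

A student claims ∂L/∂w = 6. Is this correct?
Incorrect

y = (3)(-2) + 2 = -4
∂L/∂y = 2(y - t) = 2(-4 - -2) = -4
∂y/∂w = x = -2
∂L/∂w = -4 × -2 = 8

Claimed value: 6
Incorrect: The correct gradient is 8.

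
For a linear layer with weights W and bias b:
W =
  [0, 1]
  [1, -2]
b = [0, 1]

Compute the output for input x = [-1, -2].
y = [-2, 4]

Wx = [0×-1 + 1×-2, 1×-1 + -2×-2]
   = [-2, 3]
y = Wx + b = [-2 + 0, 3 + 1] = [-2, 4]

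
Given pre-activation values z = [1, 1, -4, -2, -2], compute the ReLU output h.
h = [1, 1, 0, 0, 0]

ReLU applied element-wise: max(0,1)=1, max(0,1)=1, max(0,-4)=0, max(0,-2)=0, max(0,-2)=0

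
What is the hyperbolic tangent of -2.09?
-0.9699

tanh(-2.09) = (e^(-2.09) - e^(2.09))/(e^(-2.09) + e^(2.09)) = -0.9699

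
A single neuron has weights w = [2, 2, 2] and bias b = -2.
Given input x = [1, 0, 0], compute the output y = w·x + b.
y = 0

y = (2)(1) + (2)(0) + (2)(0) + -2 = 0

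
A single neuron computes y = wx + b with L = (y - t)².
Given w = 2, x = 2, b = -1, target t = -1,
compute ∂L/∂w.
∂L/∂w = 16

y = wx + b = (2)(2) + -1 = 3
∂L/∂y = 2(y - t) = 2(3 - -1) = 8
∂y/∂w = x = 2
∂L/∂w = ∂L/∂y · ∂y/∂w = 8 × 2 = 16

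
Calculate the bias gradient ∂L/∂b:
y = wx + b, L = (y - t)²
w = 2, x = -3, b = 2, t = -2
∂L/∂b = -4

y = wx + b = (2)(-3) + 2 = -4
∂L/∂y = 2(y - t) = 2(-4 - -2) = -4
∂y/∂b = 1
∂L/∂b = ∂L/∂y · ∂y/∂b = -4 × 1 = -4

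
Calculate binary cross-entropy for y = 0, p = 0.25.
L = 0.2877

L = -0·log(0.25) - 1·log(0.75) = -log(0.75) = 0.2877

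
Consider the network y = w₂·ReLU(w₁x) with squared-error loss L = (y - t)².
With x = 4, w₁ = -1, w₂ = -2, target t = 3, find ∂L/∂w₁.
∂L/∂w₁ = 0

Forward pass:
z = w₁x = -1×4 = -4
h = ReLU(-4) = 0
y = w₂h = -2×0 = 0

Backward pass:
∂L/∂y = 2(y - t) = 2(0 - 3) = -6
∂y/∂h = w₂ = -2
∂h/∂z = 0 (ReLU derivative)
∂z/∂w₁ = x = 4

∂L/∂w₁ = -6 × -2 × 0 × 4 = 0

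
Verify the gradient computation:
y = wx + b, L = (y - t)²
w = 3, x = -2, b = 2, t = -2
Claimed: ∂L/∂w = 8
Correct

y = (3)(-2) + 2 = -4
∂L/∂y = 2(y - t) = 2(-4 - -2) = -4
∂y/∂w = x = -2
∂L/∂w = -4 × -2 = 8

Claimed value: 8
Correct: The correct gradient is 8.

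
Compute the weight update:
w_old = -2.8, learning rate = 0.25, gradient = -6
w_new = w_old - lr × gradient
w_new = -1.3

w_new = w - η·∂L/∂w = -2.8 - 0.25×(-6) = -2.8 - (-1.5) = -1.3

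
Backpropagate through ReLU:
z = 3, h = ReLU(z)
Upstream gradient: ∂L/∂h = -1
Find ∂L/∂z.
∂L/∂z = -1

h = ReLU(3) = 3
Since z > 0: ∂h/∂z = 1
∂L/∂z = ∂L/∂h · ∂h/∂z = -1 × 1 = -1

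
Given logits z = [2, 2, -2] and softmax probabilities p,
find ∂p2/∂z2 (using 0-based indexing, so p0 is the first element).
∂p2/∂z2 = 0.008992

p = softmax(z) = [0.4955, 0.4955, 0.009075]
p2 = 0.009075

∂p2/∂z2 = p2(1 - p2) = 0.009075 × (1 - 0.009075) = 0.008992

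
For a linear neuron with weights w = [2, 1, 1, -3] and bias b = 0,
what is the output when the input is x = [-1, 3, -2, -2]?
y = 5

y = (2)(-1) + (1)(3) + (1)(-2) + (-3)(-2) + 0 = 5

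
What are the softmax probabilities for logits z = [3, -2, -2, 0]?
p = [0.9405, 0.0063, 0.0063, 0.0468]

exp(z) = [20.09, 0.1353, 0.1353, 1]
Sum = 21.36
p = [0.9405, 0.0063, 0.0063, 0.0468]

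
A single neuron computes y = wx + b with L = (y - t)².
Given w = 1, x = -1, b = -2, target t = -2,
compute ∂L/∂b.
∂L/∂b = -2

y = wx + b = (1)(-1) + -2 = -3
∂L/∂y = 2(y - t) = 2(-3 - -2) = -2
∂y/∂b = 1
∂L/∂b = ∂L/∂y · ∂y/∂b = -2 × 1 = -2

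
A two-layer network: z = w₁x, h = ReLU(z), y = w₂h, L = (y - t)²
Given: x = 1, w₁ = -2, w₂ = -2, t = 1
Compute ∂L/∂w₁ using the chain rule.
∂L/∂w₁ = 0

Forward pass:
z = w₁x = -2×1 = -2
h = ReLU(-2) = 0
y = w₂h = -2×0 = 0

Backward pass:
∂L/∂y = 2(y - t) = 2(0 - 1) = -2
∂y/∂h = w₂ = -2
∂h/∂z = 0 (ReLU derivative)
∂z/∂w₁ = x = 1

∂L/∂w₁ = -2 × -2 × 0 × 1 = 0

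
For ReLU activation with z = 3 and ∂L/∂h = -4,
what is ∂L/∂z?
∂L/∂z = -4

h = ReLU(3) = 3
Since z > 0: ∂h/∂z = 1
∂L/∂z = ∂L/∂h · ∂h/∂z = -4 × 1 = -4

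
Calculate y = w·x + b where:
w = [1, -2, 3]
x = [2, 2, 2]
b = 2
y = 6

y = (1)(2) + (-2)(2) + (3)(2) + 2 = 6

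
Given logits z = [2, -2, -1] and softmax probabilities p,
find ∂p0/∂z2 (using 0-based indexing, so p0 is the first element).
∂p0/∂z2 = -0.04364

p = softmax(z) = [0.9362, 0.01715, 0.04661]
p0 = 0.9362, p2 = 0.04661

∂p0/∂z2 = -p0 × p2 = -0.9362 × 0.04661 = -0.04364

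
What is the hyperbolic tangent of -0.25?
-0.2449

tanh(-0.25) = (e^(-0.25) - e^(0.25))/(e^(-0.25) + e^(0.25)) = -0.2449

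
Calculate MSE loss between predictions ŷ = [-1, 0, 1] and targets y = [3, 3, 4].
MSE = 11.33

MSE = (1/3)((-1-3)² + (0-3)² + (1-4)²) = (1/3)(16 + 9 + 9) = 11.33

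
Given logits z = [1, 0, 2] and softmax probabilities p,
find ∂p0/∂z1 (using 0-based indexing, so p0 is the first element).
∂p0/∂z1 = -0.02203

p = softmax(z) = [0.2447, 0.09003, 0.6652]
p0 = 0.2447, p1 = 0.09003

∂p0/∂z1 = -p0 × p1 = -0.2447 × 0.09003 = -0.02203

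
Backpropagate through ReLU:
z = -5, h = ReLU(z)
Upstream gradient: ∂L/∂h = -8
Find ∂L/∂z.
∂L/∂z = 0

h = ReLU(-5) = 0
Since z < 0: ∂h/∂z = 0
∂L/∂z = ∂L/∂h · ∂h/∂z = -8 × 0 = 0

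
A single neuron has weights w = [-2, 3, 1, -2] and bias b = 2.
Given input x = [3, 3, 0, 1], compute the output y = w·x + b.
y = 3

y = (-2)(3) + (3)(3) + (1)(0) + (-2)(1) + 2 = 3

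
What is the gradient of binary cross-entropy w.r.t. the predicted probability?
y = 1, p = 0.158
∂L/∂p = -6.329

∂L/∂p = -y/p + (1-y)/(1-p) = -1/0.158 + 0 = -6.329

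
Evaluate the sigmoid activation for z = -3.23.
0.03805

sigmoid(-3.23) = 1/(1 + e^(3.23)) = 1/(1 + 25.28) = 0.03805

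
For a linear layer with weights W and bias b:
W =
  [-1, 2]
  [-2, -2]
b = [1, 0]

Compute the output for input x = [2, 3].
y = [5, -10]

Wx = [-1×2 + 2×3, -2×2 + -2×3]
   = [4, -10]
y = Wx + b = [4 + 1, -10 + 0] = [5, -10]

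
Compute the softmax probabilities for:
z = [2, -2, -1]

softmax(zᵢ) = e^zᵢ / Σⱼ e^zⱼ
p = [0.9362, 0.0171, 0.0466]

exp(z) = [7.389, 0.1353, 0.3679]
Sum = 7.892
p = [0.9362, 0.0171, 0.0466]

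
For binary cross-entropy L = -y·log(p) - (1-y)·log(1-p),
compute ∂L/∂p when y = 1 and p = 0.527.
∂L/∂p = -1.898

∂L/∂p = -y/p + (1-y)/(1-p) = -1/0.527 + 0 = -1.898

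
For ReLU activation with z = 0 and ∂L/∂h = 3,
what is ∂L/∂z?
∂L/∂z = 0

h = ReLU(0) = 0
At z = 0: ∂h/∂z = 0 (by convention)
∂L/∂z = ∂L/∂h · ∂h/∂z = 3 × 0 = 0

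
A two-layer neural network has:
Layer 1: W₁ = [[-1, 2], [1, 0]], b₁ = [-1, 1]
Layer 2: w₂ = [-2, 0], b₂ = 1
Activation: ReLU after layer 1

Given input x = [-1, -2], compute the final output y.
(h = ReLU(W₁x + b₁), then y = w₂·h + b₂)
y = 1

Layer 1 pre-activation: z₁ = [-4, 0]
After ReLU: h = [0, 0]
Layer 2 output: y = -2×0 + 0×0 + 1 = 1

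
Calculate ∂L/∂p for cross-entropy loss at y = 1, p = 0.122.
∂L/∂p = -8.197

∂L/∂p = -y/p + (1-y)/(1-p) = -1/0.122 + 0 = -8.197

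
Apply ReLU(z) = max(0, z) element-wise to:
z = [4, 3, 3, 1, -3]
h = [4, 3, 3, 1, 0]

ReLU applied element-wise: max(0,4)=4, max(0,3)=3, max(0,3)=3, max(0,1)=1, max(0,-3)=0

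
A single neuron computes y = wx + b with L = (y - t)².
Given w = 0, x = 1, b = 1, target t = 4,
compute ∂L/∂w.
∂L/∂w = -6

y = wx + b = (0)(1) + 1 = 1
∂L/∂y = 2(y - t) = 2(1 - 4) = -6
∂y/∂w = x = 1
∂L/∂w = ∂L/∂y · ∂y/∂w = -6 × 1 = -6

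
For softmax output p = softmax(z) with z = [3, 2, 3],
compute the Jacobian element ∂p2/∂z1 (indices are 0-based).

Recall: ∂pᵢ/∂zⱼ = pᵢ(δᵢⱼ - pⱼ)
∂p2/∂z1 = -0.06561

p = softmax(z) = [0.4223, 0.1554, 0.4223]
p2 = 0.4223, p1 = 0.1554

∂p2/∂z1 = -p2 × p1 = -0.4223 × 0.1554 = -0.06561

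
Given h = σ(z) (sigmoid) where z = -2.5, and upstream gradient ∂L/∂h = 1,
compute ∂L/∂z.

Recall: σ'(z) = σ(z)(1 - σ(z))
∂L/∂z = 0.0701

σ(-2.5) = 0.07586
σ'(-2.5) = σ(-2.5)(1 - σ(-2.5)) = 0.07586 × 0.9241 = 0.0701
∂L/∂z = ∂L/∂h · σ'(z) = 1 × 0.0701 = 0.0701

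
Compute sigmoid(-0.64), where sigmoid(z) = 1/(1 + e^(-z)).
0.3452

sigmoid(-0.64) = 1/(1 + e^(0.64)) = 1/(1 + 1.896) = 0.3452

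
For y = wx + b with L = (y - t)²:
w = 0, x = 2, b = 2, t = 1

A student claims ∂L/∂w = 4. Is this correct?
Correct

y = (0)(2) + 2 = 2
∂L/∂y = 2(y - t) = 2(2 - 1) = 2
∂y/∂w = x = 2
∂L/∂w = 2 × 2 = 4

Claimed value: 4
Correct: The correct gradient is 4.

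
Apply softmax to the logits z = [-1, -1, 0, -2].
p = [0.1966, 0.1966, 0.5344, 0.0723]

exp(z) = [0.3679, 0.3679, 1, 0.1353]
Sum = 1.871
p = [0.1966, 0.1966, 0.5344, 0.0723]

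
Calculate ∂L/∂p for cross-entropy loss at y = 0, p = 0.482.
∂L/∂p = 1.931

∂L/∂p = -y/p + (1-y)/(1-p) = 0 + 1/0.518 = 1.931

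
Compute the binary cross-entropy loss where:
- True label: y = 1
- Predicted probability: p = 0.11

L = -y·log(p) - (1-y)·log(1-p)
L = 2.207

L = -1·log(0.11) - 0·log(0.89) = -log(0.11) = 2.207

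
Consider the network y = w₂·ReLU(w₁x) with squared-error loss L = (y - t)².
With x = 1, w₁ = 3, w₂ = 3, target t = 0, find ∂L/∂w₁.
∂L/∂w₁ = 54

Forward pass:
z = w₁x = 3×1 = 3
h = ReLU(3) = 3
y = w₂h = 3×3 = 9

Backward pass:
∂L/∂y = 2(y - t) = 2(9 - 0) = 18
∂y/∂h = w₂ = 3
∂h/∂z = 1 (ReLU derivative)
∂z/∂w₁ = x = 1

∂L/∂w₁ = 18 × 3 × 1 × 1 = 54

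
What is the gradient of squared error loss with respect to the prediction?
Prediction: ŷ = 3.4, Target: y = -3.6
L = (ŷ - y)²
∂L/∂ŷ = 14.0

∂L/∂ŷ = 2(ŷ - y) = 2(3.4 - -3.6) = 2(7.0) = 14.0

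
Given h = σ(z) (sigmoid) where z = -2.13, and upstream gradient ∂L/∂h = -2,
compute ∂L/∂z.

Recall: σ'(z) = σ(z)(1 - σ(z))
∂L/∂z = -0.1899

σ(-2.13) = 0.1062
σ'(-2.13) = σ(-2.13)(1 - σ(-2.13)) = 0.1062 × 0.8938 = 0.09493
∂L/∂z = ∂L/∂h · σ'(z) = -2 × 0.09493 = -0.1899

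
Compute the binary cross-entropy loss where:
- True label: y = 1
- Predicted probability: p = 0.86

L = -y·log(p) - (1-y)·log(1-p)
L = 0.1508

L = -1·log(0.86) - 0·log(0.14) = -log(0.86) = 0.1508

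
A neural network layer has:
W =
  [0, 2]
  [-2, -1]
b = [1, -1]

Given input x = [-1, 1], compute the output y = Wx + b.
y = [3, 0]

Wx = [0×-1 + 2×1, -2×-1 + -1×1]
   = [2, 1]
y = Wx + b = [2 + 1, 1 + -1] = [3, 0]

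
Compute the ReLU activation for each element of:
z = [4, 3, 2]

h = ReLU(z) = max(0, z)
h = [4, 3, 2]

ReLU applied element-wise: max(0,4)=4, max(0,3)=3, max(0,2)=2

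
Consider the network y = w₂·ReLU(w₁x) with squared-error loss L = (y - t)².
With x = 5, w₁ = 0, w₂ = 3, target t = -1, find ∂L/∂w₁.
∂L/∂w₁ = 0

Forward pass:
z = w₁x = 0×5 = 0
h = ReLU(0) = 0
y = w₂h = 3×0 = 0

Backward pass:
∂L/∂y = 2(y - t) = 2(0 - -1) = 2
∂y/∂h = w₂ = 3
∂h/∂z = 0 (ReLU derivative)
∂z/∂w₁ = x = 5

∂L/∂w₁ = 2 × 3 × 0 × 5 = 0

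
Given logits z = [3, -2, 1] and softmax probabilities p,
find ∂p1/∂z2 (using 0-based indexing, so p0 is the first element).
∂p1/∂z2 = -0.0006991

p = softmax(z) = [0.8756, 0.0059, 0.1185]
p1 = 0.0059, p2 = 0.1185

∂p1/∂z2 = -p1 × p2 = -0.0059 × 0.1185 = -0.0006991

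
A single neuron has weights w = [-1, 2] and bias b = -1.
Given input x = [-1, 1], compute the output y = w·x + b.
y = 2

y = (-1)(-1) + (2)(1) + -1 = 2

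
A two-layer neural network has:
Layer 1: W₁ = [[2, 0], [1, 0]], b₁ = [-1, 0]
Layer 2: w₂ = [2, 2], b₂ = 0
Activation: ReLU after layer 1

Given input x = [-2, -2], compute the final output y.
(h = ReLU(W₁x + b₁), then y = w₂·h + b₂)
y = 0

Layer 1 pre-activation: z₁ = [-5, -2]
After ReLU: h = [0, 0]
Layer 2 output: y = 2×0 + 2×0 + 0 = 0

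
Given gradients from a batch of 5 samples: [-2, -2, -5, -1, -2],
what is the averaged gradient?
Average gradient = -2.4

Average = (1/5)(-2 + -2 + -5 + -1 + -2) = -12/5 = -2.4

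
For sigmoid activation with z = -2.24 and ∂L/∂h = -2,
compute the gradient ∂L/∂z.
∂L/∂z = -0.1739

σ(-2.24) = 0.09622
σ'(-2.24) = σ(-2.24)(1 - σ(-2.24)) = 0.09622 × 0.9038 = 0.08696
∂L/∂z = ∂L/∂h · σ'(z) = -2 × 0.08696 = -0.1739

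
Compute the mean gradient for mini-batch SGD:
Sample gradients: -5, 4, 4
Average gradient = 1

Average = (1/3)(-5 + 4 + 4) = 3/3 = 1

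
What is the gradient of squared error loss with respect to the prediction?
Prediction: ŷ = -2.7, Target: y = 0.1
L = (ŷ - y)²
∂L/∂ŷ = -5.6

∂L/∂ŷ = 2(ŷ - y) = 2(-2.7 - 0.1) = 2(-2.8) = -5.6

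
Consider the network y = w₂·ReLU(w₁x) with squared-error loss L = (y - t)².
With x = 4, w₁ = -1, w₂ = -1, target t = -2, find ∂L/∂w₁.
∂L/∂w₁ = 0

Forward pass:
z = w₁x = -1×4 = -4
h = ReLU(-4) = 0
y = w₂h = -1×0 = 0

Backward pass:
∂L/∂y = 2(y - t) = 2(0 - -2) = 4
∂y/∂h = w₂ = -1
∂h/∂z = 0 (ReLU derivative)
∂z/∂w₁ = x = 4

∂L/∂w₁ = 4 × -1 × 0 × 4 = 0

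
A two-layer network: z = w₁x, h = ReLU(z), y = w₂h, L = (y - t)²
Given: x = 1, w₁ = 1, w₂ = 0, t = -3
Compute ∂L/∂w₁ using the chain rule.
∂L/∂w₁ = 0

Forward pass:
z = w₁x = 1×1 = 1
h = ReLU(1) = 1
y = w₂h = 0×1 = 0

Backward pass:
∂L/∂y = 2(y - t) = 2(0 - -3) = 6
∂y/∂h = w₂ = 0
∂h/∂z = 1 (ReLU derivative)
∂z/∂w₁ = x = 1

∂L/∂w₁ = 6 × 0 × 1 × 1 = 0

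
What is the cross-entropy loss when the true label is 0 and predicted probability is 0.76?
L = 1.427

L = -0·log(0.76) - 1·log(0.24) = -log(0.24) = 1.427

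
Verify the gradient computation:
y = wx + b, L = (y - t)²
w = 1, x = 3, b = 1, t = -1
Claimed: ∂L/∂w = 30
Correct

y = (1)(3) + 1 = 4
∂L/∂y = 2(y - t) = 2(4 - -1) = 10
∂y/∂w = x = 3
∂L/∂w = 10 × 3 = 30

Claimed value: 30
Correct: The correct gradient is 30.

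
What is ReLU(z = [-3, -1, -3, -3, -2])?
h = [0, 0, 0, 0, 0]

ReLU applied element-wise: max(0,-3)=0, max(0,-1)=0, max(0,-3)=0, max(0,-3)=0, max(0,-2)=0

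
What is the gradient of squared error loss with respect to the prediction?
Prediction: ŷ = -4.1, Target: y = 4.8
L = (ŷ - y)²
∂L/∂ŷ = -17.8

∂L/∂ŷ = 2(ŷ - y) = 2(-4.1 - 4.8) = 2(-8.9) = -17.8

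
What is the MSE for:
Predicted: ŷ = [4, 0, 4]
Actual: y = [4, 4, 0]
MSE = 10.67

MSE = (1/3)((4-4)² + (0-4)² + (4-0)²) = (1/3)(0 + 16 + 16) = 10.67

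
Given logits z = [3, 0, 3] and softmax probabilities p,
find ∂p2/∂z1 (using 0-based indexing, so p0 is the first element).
∂p2/∂z1 = -0.01185

p = softmax(z) = [0.4879, 0.02429, 0.4879]
p2 = 0.4879, p1 = 0.02429

∂p2/∂z1 = -p2 × p1 = -0.4879 × 0.02429 = -0.01185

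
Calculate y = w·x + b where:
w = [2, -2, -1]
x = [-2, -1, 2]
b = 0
y = -4

y = (2)(-2) + (-2)(-1) + (-1)(2) + 0 = -4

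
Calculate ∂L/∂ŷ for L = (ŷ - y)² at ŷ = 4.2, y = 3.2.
∂L/∂ŷ = 2.0

∂L/∂ŷ = 2(ŷ - y) = 2(4.2 - 3.2) = 2(1.0) = 2.0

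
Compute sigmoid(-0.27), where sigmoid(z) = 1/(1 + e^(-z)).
0.4329

sigmoid(-0.27) = 1/(1 + e^(0.27)) = 1/(1 + 1.31) = 0.4329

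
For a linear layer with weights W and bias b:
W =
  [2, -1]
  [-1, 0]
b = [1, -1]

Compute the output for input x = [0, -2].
y = [3, -1]

Wx = [2×0 + -1×-2, -1×0 + 0×-2]
   = [2, 0]
y = Wx + b = [2 + 1, 0 + -1] = [3, -1]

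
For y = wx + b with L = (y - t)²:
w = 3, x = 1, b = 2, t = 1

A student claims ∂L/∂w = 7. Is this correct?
Incorrect

y = (3)(1) + 2 = 5
∂L/∂y = 2(y - t) = 2(5 - 1) = 8
∂y/∂w = x = 1
∂L/∂w = 8 × 1 = 8

Claimed value: 7
Incorrect: The correct gradient is 8.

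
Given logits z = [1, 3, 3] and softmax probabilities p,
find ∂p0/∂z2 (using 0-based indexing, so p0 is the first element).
∂p0/∂z2 = -0.02968

p = softmax(z) = [0.06338, 0.4683, 0.4683]
p0 = 0.06338, p2 = 0.4683

∂p0/∂z2 = -p0 × p2 = -0.06338 × 0.4683 = -0.02968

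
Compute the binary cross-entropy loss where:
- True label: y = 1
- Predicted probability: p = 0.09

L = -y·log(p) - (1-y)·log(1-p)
L = 2.408

L = -1·log(0.09) - 0·log(0.91) = -log(0.09) = 2.408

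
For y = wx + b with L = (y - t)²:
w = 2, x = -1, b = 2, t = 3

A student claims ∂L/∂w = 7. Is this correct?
Incorrect

y = (2)(-1) + 2 = 0
∂L/∂y = 2(y - t) = 2(0 - 3) = -6
∂y/∂w = x = -1
∂L/∂w = -6 × -1 = 6

Claimed value: 7
Incorrect: The correct gradient is 6.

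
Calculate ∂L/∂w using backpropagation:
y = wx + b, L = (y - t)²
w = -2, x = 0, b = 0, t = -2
∂L/∂w = 0

y = wx + b = (-2)(0) + 0 = 0
∂L/∂y = 2(y - t) = 2(0 - -2) = 4
∂y/∂w = x = 0
∂L/∂w = ∂L/∂y · ∂y/∂w = 4 × 0 = 0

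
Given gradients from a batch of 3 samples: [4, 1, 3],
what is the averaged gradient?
Average gradient = 2.667

Average = (1/3)(4 + 1 + 3) = 8/3 = 2.667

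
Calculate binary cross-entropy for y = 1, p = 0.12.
L = 2.12

L = -1·log(0.12) - 0·log(0.88) = -log(0.12) = 2.12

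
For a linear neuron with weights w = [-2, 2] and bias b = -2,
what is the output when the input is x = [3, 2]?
y = -4

y = (-2)(3) + (2)(2) + -2 = -4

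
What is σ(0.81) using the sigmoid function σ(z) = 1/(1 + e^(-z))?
0.6921

sigmoid(0.81) = 1/(1 + e^(-0.81)) = 1/(1 + 0.4449) = 0.6921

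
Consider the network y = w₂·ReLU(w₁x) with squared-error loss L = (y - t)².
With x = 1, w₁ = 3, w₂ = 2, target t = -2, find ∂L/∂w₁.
∂L/∂w₁ = 32

Forward pass:
z = w₁x = 3×1 = 3
h = ReLU(3) = 3
y = w₂h = 2×3 = 6

Backward pass:
∂L/∂y = 2(y - t) = 2(6 - -2) = 16
∂y/∂h = w₂ = 2
∂h/∂z = 1 (ReLU derivative)
∂z/∂w₁ = x = 1

∂L/∂w₁ = 16 × 2 × 1 × 1 = 32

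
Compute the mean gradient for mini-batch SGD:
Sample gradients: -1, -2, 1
Average gradient = -0.6667

Average = (1/3)(-1 + -2 + 1) = -2/3 = -0.6667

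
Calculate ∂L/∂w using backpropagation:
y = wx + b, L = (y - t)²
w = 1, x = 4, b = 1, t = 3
∂L/∂w = 16

y = wx + b = (1)(4) + 1 = 5
∂L/∂y = 2(y - t) = 2(5 - 3) = 4
∂y/∂w = x = 4
∂L/∂w = ∂L/∂y · ∂y/∂w = 4 × 4 = 16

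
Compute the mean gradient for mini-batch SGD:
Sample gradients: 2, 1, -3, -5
Average gradient = -1.25

Average = (1/4)(2 + 1 + -3 + -5) = -5/4 = -1.25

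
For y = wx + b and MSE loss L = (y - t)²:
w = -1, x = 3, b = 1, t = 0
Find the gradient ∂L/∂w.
∂L/∂w = -12

y = wx + b = (-1)(3) + 1 = -2
∂L/∂y = 2(y - t) = 2(-2 - 0) = -4
∂y/∂w = x = 3
∂L/∂w = ∂L/∂y · ∂y/∂w = -4 × 3 = -12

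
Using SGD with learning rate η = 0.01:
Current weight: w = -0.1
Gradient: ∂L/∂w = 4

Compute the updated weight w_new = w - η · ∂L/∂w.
w_new = -0.14

w_new = w - η·∂L/∂w = -0.1 - 0.01×(4) = -0.1 - (0.04) = -0.14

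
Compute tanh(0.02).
0.02

tanh(0.02) = (e^(0.02) - e^(-0.02))/(e^(0.02) + e^(-0.02)) = 0.02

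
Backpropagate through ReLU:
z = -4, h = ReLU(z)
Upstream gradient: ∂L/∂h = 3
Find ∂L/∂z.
∂L/∂z = 0

h = ReLU(-4) = 0
Since z < 0: ∂h/∂z = 0
∂L/∂z = ∂L/∂h · ∂h/∂z = 3 × 0 = 0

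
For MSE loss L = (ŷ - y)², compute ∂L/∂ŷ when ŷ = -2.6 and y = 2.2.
∂L/∂ŷ = -9.6

∂L/∂ŷ = 2(ŷ - y) = 2(-2.6 - 2.2) = 2(-4.8) = -9.6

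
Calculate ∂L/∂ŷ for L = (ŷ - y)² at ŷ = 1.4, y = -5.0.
∂L/∂ŷ = 12.8

∂L/∂ŷ = 2(ŷ - y) = 2(1.4 - -5.0) = 2(6.4) = 12.8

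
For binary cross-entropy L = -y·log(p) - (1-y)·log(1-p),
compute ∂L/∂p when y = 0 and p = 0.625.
∂L/∂p = 2.667

∂L/∂p = -y/p + (1-y)/(1-p) = 0 + 1/0.375 = 2.667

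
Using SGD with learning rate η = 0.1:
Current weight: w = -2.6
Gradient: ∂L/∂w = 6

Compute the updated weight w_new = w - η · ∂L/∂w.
w_new = -3.2

w_new = w - η·∂L/∂w = -2.6 - 0.1×(6) = -2.6 - (0.6) = -3.2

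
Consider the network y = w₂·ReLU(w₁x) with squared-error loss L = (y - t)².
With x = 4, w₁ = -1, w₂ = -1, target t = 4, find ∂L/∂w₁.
∂L/∂w₁ = 0

Forward pass:
z = w₁x = -1×4 = -4
h = ReLU(-4) = 0
y = w₂h = -1×0 = 0

Backward pass:
∂L/∂y = 2(y - t) = 2(0 - 4) = -8
∂y/∂h = w₂ = -1
∂h/∂z = 0 (ReLU derivative)
∂z/∂w₁ = x = 4

∂L/∂w₁ = -8 × -1 × 0 × 4 = 0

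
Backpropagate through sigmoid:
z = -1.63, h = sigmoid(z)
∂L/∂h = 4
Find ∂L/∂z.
∂L/∂z = 0.548

σ(-1.63) = 0.1638
σ'(-1.63) = σ(-1.63)(1 - σ(-1.63)) = 0.1638 × 0.8362 = 0.137
∂L/∂z = ∂L/∂h · σ'(z) = 4 × 0.137 = 0.548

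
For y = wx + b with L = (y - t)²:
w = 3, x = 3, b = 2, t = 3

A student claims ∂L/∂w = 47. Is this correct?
Incorrect

y = (3)(3) + 2 = 11
∂L/∂y = 2(y - t) = 2(11 - 3) = 16
∂y/∂w = x = 3
∂L/∂w = 16 × 3 = 48

Claimed value: 47
Incorrect: The correct gradient is 48.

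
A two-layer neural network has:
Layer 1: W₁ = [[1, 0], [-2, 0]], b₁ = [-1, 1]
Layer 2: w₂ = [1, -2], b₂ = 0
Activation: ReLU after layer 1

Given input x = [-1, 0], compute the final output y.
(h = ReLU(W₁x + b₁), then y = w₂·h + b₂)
y = -6

Layer 1 pre-activation: z₁ = [-2, 3]
After ReLU: h = [0, 3]
Layer 2 output: y = 1×0 + -2×3 + 0 = -6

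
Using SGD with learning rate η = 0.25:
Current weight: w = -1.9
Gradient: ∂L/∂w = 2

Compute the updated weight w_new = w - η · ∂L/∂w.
w_new = -2.4

w_new = w - η·∂L/∂w = -1.9 - 0.25×(2) = -1.9 - (0.5) = -2.4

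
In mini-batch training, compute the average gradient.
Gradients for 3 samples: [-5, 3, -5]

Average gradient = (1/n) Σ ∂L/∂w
Average gradient = -2.333

Average = (1/3)(-5 + 3 + -5) = -7/3 = -2.333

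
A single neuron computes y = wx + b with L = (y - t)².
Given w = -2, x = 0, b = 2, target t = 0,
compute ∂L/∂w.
∂L/∂w = 0

y = wx + b = (-2)(0) + 2 = 2
∂L/∂y = 2(y - t) = 2(2 - 0) = 4
∂y/∂w = x = 0
∂L/∂w = ∂L/∂y · ∂y/∂w = 4 × 0 = 0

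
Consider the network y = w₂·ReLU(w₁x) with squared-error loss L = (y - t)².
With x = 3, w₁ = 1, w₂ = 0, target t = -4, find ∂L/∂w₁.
∂L/∂w₁ = 0

Forward pass:
z = w₁x = 1×3 = 3
h = ReLU(3) = 3
y = w₂h = 0×3 = 0

Backward pass:
∂L/∂y = 2(y - t) = 2(0 - -4) = 8
∂y/∂h = w₂ = 0
∂h/∂z = 1 (ReLU derivative)
∂z/∂w₁ = x = 3

∂L/∂w₁ = 8 × 0 × 1 × 3 = 0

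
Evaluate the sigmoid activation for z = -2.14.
0.1053

sigmoid(-2.14) = 1/(1 + e^(2.14)) = 1/(1 + 8.499) = 0.1053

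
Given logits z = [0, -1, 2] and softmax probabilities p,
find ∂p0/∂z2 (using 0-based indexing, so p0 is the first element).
∂p0/∂z2 = -0.09636

p = softmax(z) = [0.1142, 0.04201, 0.8438]
p0 = 0.1142, p2 = 0.8438

∂p0/∂z2 = -p0 × p2 = -0.1142 × 0.8438 = -0.09636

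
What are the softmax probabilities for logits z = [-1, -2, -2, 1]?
p = [0.1096, 0.0403, 0.0403, 0.8098]

exp(z) = [0.3679, 0.1353, 0.1353, 2.718]
Sum = 3.357
p = [0.1096, 0.0403, 0.0403, 0.8098]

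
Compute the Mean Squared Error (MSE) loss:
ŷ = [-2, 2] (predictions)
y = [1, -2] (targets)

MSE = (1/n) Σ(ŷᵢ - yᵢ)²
MSE = 12.5

MSE = (1/2)((-2-1)² + (2--2)²) = (1/2)(9 + 16) = 12.5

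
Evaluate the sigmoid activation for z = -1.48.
0.1854

sigmoid(-1.48) = 1/(1 + e^(1.48)) = 1/(1 + 4.393) = 0.1854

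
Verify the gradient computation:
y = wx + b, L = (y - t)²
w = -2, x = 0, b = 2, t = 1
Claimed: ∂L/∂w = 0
Correct

y = (-2)(0) + 2 = 2
∂L/∂y = 2(y - t) = 2(2 - 1) = 2
∂y/∂w = x = 0
∂L/∂w = 2 × 0 = 0

Claimed value: 0
Correct: The correct gradient is 0.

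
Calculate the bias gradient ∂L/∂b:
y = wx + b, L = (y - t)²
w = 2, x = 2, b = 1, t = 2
∂L/∂b = 6

y = wx + b = (2)(2) + 1 = 5
∂L/∂y = 2(y - t) = 2(5 - 2) = 6
∂y/∂b = 1
∂L/∂b = ∂L/∂y · ∂y/∂b = 6 × 1 = 6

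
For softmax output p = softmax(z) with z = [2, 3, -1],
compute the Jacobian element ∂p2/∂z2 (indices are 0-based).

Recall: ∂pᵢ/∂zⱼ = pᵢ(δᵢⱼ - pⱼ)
∂p2/∂z2 = 0.01304

p = softmax(z) = [0.2654, 0.7214, 0.01321]
p2 = 0.01321

∂p2/∂z2 = p2(1 - p2) = 0.01321 × (1 - 0.01321) = 0.01304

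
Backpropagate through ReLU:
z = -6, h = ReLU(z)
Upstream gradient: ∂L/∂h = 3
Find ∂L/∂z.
∂L/∂z = 0

h = ReLU(-6) = 0
Since z < 0: ∂h/∂z = 0
∂L/∂z = ∂L/∂h · ∂h/∂z = 3 × 0 = 0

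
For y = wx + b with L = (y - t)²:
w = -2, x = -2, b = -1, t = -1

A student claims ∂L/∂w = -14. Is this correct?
Incorrect

y = (-2)(-2) + -1 = 3
∂L/∂y = 2(y - t) = 2(3 - -1) = 8
∂y/∂w = x = -2
∂L/∂w = 8 × -2 = -16

Claimed value: -14
Incorrect: The correct gradient is -16.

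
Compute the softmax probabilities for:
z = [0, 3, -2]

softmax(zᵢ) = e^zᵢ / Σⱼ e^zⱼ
p = [0.0471, 0.9465, 0.0064]

exp(z) = [1, 20.09, 0.1353]
Sum = 21.22
p = [0.0471, 0.9465, 0.0064]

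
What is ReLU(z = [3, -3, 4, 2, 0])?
h = [3, 0, 4, 2, 0]

ReLU applied element-wise: max(0,3)=3, max(0,-3)=0, max(0,4)=4, max(0,2)=2, max(0,0)=0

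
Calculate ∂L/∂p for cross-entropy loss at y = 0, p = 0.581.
∂L/∂p = 2.387

∂L/∂p = -y/p + (1-y)/(1-p) = 0 + 1/0.419 = 2.387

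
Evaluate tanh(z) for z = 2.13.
0.9721

tanh(2.13) = (e^(2.13) - e^(-2.13))/(e^(2.13) + e^(-2.13)) = 0.9721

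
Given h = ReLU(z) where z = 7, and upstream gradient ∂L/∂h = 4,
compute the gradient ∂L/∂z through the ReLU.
∂L/∂z = 4

h = ReLU(7) = 7
Since z > 0: ∂h/∂z = 1
∂L/∂z = ∂L/∂h · ∂h/∂z = 4 × 1 = 4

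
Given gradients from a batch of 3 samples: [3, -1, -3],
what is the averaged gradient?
Average gradient = -0.3333

Average = (1/3)(3 + -1 + -3) = -1/3 = -0.3333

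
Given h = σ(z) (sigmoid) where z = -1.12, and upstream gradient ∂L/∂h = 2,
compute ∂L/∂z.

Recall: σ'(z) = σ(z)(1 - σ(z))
∂L/∂z = 0.371

σ(-1.12) = 0.246
σ'(-1.12) = σ(-1.12)(1 - σ(-1.12)) = 0.246 × 0.754 = 0.1855
∂L/∂z = ∂L/∂h · σ'(z) = 2 × 0.1855 = 0.371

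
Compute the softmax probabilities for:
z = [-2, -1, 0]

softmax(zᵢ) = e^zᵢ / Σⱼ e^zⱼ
p = [0.09, 0.2447, 0.6652]

exp(z) = [0.1353, 0.3679, 1]
Sum = 1.503
p = [0.09, 0.2447, 0.6652]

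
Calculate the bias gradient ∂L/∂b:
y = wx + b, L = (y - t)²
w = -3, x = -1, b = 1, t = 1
∂L/∂b = 6

y = wx + b = (-3)(-1) + 1 = 4
∂L/∂y = 2(y - t) = 2(4 - 1) = 6
∂y/∂b = 1
∂L/∂b = ∂L/∂y · ∂y/∂b = 6 × 1 = 6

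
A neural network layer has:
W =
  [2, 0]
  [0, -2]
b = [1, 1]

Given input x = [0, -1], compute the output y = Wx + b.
y = [1, 3]

Wx = [2×0 + 0×-1, 0×0 + -2×-1]
   = [0, 2]
y = Wx + b = [0 + 1, 2 + 1] = [1, 3]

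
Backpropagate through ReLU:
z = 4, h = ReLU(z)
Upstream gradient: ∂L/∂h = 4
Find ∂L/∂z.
∂L/∂z = 4

h = ReLU(4) = 4
Since z > 0: ∂h/∂z = 1
∂L/∂z = ∂L/∂h · ∂h/∂z = 4 × 1 = 4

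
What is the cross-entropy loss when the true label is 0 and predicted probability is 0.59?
L = 0.8916

L = -0·log(0.59) - 1·log(0.41) = -log(0.41) = 0.8916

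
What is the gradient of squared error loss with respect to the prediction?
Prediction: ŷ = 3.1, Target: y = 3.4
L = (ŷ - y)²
∂L/∂ŷ = -0.6

∂L/∂ŷ = 2(ŷ - y) = 2(3.1 - 3.4) = 2(-0.3) = -0.6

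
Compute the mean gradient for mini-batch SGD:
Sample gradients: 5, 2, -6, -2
Average gradient = -0.25

Average = (1/4)(5 + 2 + -6 + -2) = -1/4 = -0.25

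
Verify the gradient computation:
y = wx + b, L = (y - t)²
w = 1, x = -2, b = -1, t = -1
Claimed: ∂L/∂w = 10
Incorrect

y = (1)(-2) + -1 = -3
∂L/∂y = 2(y - t) = 2(-3 - -1) = -4
∂y/∂w = x = -2
∂L/∂w = -4 × -2 = 8

Claimed value: 10
Incorrect: The correct gradient is 8.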